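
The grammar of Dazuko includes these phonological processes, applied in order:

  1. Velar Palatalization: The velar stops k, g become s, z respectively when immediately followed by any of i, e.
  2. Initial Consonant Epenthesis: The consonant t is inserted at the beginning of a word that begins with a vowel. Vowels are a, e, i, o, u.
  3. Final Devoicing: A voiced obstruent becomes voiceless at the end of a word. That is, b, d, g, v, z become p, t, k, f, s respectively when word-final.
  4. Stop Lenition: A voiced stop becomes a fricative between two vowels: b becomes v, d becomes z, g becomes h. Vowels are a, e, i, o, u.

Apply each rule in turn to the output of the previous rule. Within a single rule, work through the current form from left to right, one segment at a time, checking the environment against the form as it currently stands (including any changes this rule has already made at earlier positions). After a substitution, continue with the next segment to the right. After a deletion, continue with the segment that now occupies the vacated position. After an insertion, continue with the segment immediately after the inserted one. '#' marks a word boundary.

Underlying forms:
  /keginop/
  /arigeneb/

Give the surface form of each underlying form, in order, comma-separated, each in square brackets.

/keginop/:
  1 Velar Palatalization: [keginop] → [sezinop]
  2 Initial Consonant Epenthesis: no change — [sezinop]
  3 Final Devoicing: no change — [sezinop]
  4 Stop Lenition: no change — [sezinop]
/arigeneb/:
  1 Velar Palatalization: [arigeneb] → [arizeneb]
  2 Initial Consonant Epenthesis: [arizeneb] → [tarizeneb]
  3 Final Devoicing: [tarizeneb] → [tarizenep]
  4 Stop Lenition: no change — [tarizenep]

[sezinop], [tarizenep]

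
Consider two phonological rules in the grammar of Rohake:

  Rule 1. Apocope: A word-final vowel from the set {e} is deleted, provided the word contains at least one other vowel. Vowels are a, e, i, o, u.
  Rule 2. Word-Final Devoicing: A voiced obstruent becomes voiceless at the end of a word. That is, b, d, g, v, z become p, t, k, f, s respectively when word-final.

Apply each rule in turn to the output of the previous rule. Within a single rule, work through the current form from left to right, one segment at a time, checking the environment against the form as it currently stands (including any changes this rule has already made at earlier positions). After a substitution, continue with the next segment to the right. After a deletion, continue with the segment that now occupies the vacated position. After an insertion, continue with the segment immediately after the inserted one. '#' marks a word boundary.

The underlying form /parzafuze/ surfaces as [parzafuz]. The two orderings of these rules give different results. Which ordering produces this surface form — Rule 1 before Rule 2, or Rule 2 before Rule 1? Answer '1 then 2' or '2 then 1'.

Order 1 then 2:
  1 Apocope: [parzafuze] → [parzafuz]
  2 Word-Final Devoicing: [parzafuz] → [parzafus]
  result: [parzafus]
Order 2 then 1:
  2 Word-Final Devoicing: no change — [parzafuze]
  1 Apocope: [parzafuze] → [parzafuz]
  result: [parzafuz]

2 then 1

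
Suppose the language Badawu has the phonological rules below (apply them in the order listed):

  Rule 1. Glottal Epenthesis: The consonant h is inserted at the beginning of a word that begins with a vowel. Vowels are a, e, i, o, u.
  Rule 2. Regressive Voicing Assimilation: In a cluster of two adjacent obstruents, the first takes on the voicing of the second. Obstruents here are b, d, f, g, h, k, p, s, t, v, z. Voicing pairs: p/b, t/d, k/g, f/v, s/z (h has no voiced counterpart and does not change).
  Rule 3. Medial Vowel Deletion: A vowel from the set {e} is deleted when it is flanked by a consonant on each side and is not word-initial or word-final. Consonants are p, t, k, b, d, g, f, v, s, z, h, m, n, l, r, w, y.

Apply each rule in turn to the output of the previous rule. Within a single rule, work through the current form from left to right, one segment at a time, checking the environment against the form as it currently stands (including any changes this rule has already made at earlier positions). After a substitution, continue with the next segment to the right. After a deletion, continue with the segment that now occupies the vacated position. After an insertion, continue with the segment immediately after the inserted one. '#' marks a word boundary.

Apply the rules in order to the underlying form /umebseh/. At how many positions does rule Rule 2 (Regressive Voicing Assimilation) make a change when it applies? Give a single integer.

1

Rule 1 Glottal Epenthesis: [umebseh] → [humebseh]
Rule 2 Regressive Voicing Assimilation: [humebseh] → [humepseh]
Rule 3 Medial Vowel Deletion: [humepseh] → [humpsh]
Rule Rule 2 changed 1 position(s).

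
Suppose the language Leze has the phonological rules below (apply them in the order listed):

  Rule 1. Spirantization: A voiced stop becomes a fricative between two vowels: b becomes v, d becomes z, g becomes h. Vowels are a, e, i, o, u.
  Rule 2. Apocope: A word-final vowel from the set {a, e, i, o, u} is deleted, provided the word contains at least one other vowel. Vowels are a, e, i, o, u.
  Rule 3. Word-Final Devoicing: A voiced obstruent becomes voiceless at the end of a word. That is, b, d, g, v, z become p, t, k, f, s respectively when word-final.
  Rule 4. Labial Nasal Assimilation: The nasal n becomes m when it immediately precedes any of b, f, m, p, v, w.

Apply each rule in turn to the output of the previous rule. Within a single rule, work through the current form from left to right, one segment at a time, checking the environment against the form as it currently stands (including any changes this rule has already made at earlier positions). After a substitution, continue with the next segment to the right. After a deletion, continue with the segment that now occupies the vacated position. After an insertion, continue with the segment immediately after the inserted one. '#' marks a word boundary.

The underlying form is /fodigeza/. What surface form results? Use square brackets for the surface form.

Rule 1 Spirantization: [fodigeza] → [foziheza]
Rule 2 Apocope: [foziheza] → [fozihez]
Rule 3 Word-Final Devoicing: [fozihez] → [fozihes]
Rule 4 Labial Nasal Assimilation: no change — [fozihes]

[fozihes]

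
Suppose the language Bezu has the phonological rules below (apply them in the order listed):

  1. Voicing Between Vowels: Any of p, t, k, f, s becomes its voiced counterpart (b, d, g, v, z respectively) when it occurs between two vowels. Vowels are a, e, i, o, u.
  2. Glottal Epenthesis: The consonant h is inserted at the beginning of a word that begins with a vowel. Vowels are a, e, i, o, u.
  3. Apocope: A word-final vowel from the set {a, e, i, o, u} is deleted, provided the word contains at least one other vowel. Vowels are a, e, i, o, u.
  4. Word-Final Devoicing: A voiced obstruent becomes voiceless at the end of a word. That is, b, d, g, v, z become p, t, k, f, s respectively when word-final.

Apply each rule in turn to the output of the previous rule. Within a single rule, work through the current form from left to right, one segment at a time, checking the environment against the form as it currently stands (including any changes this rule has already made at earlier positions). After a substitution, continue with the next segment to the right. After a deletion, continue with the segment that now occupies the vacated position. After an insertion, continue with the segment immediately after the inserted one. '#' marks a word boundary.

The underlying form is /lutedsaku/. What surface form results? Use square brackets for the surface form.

[ludedsak]

1 Voicing Between Vowels: [lutedsaku] → [ludedsagu]
2 Glottal Epenthesis: no change — [ludedsagu]
3 Apocope: [ludedsagu] → [ludedsag]
4 Word-Final Devoicing: [ludedsag] → [ludedsak]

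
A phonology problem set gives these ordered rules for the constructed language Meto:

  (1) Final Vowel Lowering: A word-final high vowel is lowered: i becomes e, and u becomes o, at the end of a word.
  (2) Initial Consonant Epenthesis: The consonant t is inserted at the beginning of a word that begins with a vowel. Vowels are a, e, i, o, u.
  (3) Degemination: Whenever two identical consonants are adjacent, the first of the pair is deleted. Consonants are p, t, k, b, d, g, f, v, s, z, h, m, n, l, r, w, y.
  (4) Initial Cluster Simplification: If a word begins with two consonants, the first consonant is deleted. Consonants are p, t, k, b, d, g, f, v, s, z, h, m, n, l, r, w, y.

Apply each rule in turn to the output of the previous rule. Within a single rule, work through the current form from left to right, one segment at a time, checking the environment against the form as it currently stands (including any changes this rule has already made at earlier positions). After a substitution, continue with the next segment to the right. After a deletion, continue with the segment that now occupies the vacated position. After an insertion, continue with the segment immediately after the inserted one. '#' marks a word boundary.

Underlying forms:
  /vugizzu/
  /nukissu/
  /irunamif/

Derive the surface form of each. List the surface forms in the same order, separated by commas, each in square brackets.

[vugizo], [nukiso], [tirunamif]

/vugizzu/:
  (1) Final Vowel Lowering: [vugizzu] → [vugizzo]
  (2) Initial Consonant Epenthesis: no change — [vugizzo]
  (3) Degemination: [vugizzo] → [vugizo]
  (4) Initial Cluster Simplification: no change — [vugizo]
/nukissu/:
  (1) Final Vowel Lowering: [nukissu] → [nukisso]
  (2) Initial Consonant Epenthesis: no change — [nukisso]
  (3) Degemination: [nukisso] → [nukiso]
  (4) Initial Cluster Simplification: no change — [nukiso]
/irunamif/:
  (1) Final Vowel Lowering: no change — [irunamif]
  (2) Initial Consonant Epenthesis: [irunamif] → [tirunamif]
  (3) Degemination: no change — [tirunamif]
  (4) Initial Cluster Simplification: no change — [tirunamif]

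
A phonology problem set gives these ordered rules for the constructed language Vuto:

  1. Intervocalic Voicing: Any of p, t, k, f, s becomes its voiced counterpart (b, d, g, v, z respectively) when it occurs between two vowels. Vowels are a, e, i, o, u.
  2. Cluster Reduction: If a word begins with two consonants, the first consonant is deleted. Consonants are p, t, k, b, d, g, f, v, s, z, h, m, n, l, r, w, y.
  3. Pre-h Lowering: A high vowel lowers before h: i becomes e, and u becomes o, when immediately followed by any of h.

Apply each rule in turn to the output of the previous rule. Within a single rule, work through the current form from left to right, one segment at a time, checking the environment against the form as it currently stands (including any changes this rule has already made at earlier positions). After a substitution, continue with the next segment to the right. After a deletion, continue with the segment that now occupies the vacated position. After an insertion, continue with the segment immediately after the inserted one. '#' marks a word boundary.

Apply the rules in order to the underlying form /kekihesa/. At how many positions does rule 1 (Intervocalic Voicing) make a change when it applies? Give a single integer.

1 Intervocalic Voicing: [kekihesa] → [kegiheza]
2 Cluster Reduction: no change — [kegiheza]
3 Pre-h Lowering: [kegiheza] → [kegeheza]
Rule 1 changed 2 position(s).

2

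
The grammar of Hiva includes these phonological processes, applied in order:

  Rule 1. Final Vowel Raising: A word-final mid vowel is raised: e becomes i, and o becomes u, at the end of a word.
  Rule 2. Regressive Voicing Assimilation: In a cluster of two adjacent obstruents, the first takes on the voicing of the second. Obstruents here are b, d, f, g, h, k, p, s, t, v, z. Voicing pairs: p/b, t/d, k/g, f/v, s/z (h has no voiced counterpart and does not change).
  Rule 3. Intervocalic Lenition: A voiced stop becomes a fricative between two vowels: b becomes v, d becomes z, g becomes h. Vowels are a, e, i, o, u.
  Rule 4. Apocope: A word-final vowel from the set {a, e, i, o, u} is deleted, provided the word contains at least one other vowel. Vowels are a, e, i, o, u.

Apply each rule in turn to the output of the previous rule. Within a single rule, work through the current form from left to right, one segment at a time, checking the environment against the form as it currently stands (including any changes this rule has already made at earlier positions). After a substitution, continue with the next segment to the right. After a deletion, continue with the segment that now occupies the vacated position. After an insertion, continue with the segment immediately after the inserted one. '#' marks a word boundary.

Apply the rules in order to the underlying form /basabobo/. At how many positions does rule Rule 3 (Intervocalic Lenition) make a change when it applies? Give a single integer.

Rule 1 Final Vowel Raising: [basabobo] → [basabobu]
Rule 2 Regressive Voicing Assimilation: no change — [basabobu]
Rule 3 Intervocalic Lenition: [basabobu] → [basavovu]
Rule 4 Apocope: [basavovu] → [basavov]
Rule Rule 3 changed 2 position(s).

2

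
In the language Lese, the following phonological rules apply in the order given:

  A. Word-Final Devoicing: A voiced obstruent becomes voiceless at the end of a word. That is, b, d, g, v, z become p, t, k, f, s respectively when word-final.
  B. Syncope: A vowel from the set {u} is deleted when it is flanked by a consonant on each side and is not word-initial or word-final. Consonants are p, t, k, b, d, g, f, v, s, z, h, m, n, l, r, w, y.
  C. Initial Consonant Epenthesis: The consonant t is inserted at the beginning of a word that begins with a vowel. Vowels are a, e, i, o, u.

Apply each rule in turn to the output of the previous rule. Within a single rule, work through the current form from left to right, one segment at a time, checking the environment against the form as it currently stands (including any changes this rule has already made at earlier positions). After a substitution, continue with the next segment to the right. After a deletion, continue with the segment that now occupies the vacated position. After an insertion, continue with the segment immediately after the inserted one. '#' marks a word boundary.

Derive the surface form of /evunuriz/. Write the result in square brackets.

A Word-Final Devoicing: [evunuriz] → [evunuris]
B Syncope: [evunuris] → [evnris]
C Initial Consonant Epenthesis: [evnris] → [tevnris]

[tevnris]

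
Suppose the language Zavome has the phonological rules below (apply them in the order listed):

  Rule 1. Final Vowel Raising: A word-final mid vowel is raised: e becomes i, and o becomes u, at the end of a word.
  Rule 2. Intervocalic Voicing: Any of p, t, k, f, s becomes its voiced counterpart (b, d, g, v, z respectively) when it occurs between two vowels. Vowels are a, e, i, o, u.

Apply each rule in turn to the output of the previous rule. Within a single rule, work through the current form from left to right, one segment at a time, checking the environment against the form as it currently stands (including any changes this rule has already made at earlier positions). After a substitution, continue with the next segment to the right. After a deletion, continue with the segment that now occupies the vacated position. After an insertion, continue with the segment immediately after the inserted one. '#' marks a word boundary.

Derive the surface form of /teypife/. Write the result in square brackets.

[teypivi]

Rule 1 Final Vowel Raising: [teypife] → [teypifi]
Rule 2 Intervocalic Voicing: [teypifi] → [teypivi]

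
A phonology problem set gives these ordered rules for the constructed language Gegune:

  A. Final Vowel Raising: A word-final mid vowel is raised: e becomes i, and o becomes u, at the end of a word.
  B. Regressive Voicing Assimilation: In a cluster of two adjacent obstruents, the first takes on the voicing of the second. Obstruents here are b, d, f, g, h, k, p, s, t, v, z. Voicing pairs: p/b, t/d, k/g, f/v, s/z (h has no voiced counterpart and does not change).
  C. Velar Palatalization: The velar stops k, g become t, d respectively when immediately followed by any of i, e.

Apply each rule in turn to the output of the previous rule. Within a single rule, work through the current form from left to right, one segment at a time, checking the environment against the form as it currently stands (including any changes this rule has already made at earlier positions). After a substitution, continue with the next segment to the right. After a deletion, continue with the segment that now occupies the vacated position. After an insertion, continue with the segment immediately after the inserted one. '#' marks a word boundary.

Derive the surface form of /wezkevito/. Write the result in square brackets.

[westevitu]

A Final Vowel Raising: [wezkevito] → [wezkevitu]
B Regressive Voicing Assimilation: [wezkevitu] → [weskevitu]
C Velar Palatalization: [weskevitu] → [westevitu]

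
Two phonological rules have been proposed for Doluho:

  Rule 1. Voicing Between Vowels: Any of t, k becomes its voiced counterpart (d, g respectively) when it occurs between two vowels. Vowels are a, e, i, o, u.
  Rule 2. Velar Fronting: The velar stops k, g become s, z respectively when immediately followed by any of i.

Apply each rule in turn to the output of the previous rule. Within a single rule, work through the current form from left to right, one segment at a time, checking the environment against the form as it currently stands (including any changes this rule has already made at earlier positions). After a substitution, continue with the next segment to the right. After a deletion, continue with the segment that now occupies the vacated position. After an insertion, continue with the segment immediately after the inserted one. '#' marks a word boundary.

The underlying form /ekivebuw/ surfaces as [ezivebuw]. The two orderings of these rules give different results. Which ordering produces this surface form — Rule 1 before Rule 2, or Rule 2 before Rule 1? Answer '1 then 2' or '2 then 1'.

1 then 2

Order 1 then 2:
  1 Voicing Between Vowels: [ekivebuw] → [egivebuw]
  2 Velar Fronting: [egivebuw] → [ezivebuw]
  result: [ezivebuw]
Order 2 then 1:
  2 Velar Fronting: [ekivebuw] → [esivebuw]
  1 Voicing Between Vowels: no change — [esivebuw]
  result: [esivebuw]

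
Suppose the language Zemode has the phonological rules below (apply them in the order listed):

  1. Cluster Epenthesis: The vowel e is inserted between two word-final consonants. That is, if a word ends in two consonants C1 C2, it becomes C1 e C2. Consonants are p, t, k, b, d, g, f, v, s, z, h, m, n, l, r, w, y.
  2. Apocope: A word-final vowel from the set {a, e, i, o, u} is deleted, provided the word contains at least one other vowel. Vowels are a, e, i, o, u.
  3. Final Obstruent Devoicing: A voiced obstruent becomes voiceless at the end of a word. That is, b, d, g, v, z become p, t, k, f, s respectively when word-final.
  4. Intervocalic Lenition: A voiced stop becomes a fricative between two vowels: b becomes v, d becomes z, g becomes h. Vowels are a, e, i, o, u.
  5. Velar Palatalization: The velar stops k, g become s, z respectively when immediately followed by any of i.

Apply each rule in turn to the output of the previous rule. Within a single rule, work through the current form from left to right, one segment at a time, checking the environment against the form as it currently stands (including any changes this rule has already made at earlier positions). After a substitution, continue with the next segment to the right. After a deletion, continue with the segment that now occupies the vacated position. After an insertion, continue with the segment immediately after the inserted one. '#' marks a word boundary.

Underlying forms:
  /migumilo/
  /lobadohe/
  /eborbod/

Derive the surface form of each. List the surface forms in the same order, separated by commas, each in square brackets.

[mihumil], [lovazoh], [evorbot]

/migumilo/:
  1 Cluster Epenthesis: no change — [migumilo]
  2 Apocope: [migumilo] → [migumil]
  3 Final Obstruent Devoicing: no change — [migumil]
  4 Intervocalic Lenition: [migumil] → [mihumil]
  5 Velar Palatalization: no change — [mihumil]
/lobadohe/:
  1 Cluster Epenthesis: no change — [lobadohe]
  2 Apocope: [lobadohe] → [lobadoh]
  3 Final Obstruent Devoicing: no change — [lobadoh]
  4 Intervocalic Lenition: [lobadoh] → [lovazoh]
  5 Velar Palatalization: no change — [lovazoh]
/eborbod/:
  1 Cluster Epenthesis: no change — [eborbod]
  2 Apocope: no change — [eborbod]
  3 Final Obstruent Devoicing: [eborbod] → [eborbot]
  4 Intervocalic Lenition: [eborbot] → [evorbot]
  5 Velar Palatalization: no change — [evorbot]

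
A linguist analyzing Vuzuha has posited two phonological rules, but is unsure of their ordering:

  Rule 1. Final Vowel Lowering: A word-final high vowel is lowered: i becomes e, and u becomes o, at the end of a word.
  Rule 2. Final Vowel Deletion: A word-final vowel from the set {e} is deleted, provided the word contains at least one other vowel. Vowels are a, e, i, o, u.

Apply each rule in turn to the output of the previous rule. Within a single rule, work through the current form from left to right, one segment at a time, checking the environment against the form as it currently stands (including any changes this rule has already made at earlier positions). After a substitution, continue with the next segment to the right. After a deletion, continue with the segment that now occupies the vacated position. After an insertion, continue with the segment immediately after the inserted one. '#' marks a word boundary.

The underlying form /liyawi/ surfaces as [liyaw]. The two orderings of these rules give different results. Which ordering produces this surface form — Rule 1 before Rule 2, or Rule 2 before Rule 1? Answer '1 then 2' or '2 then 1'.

1 then 2

Order 1 then 2:
  1 Final Vowel Lowering: [liyawi] → [liyawe]
  2 Final Vowel Deletion: [liyawe] → [liyaw]
  result: [liyaw]
Order 2 then 1:
  2 Final Vowel Deletion: no change — [liyawi]
  1 Final Vowel Lowering: [liyawi] → [liyawe]
  result: [liyawe]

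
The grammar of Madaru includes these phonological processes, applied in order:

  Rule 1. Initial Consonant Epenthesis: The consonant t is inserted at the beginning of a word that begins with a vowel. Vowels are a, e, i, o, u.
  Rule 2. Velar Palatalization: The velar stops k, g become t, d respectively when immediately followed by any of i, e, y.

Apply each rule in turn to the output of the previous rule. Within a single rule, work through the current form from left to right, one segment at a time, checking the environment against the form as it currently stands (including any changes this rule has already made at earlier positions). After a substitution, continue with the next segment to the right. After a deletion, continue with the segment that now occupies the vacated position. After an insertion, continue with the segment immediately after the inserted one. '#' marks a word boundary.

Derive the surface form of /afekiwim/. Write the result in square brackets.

[tafetiwim]

Rule 1 Initial Consonant Epenthesis: [afekiwim] → [tafekiwim]
Rule 2 Velar Palatalization: [tafekiwim] → [tafetiwim]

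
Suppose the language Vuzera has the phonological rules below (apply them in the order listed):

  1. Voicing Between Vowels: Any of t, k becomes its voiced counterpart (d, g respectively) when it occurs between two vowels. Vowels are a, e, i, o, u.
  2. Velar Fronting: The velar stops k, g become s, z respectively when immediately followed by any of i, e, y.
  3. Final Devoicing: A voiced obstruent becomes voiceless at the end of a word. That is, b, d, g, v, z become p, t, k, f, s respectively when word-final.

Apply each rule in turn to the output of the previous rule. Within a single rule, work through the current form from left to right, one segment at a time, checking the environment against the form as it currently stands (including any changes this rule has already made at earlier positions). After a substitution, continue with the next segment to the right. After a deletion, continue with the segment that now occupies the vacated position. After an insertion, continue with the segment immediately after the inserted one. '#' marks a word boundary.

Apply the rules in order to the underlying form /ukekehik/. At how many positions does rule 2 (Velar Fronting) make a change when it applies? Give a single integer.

2

1 Voicing Between Vowels: [ukekehik] → [ugegehik]
2 Velar Fronting: [ugegehik] → [uzezehik]
3 Final Devoicing: no change — [uzezehik]
Rule 2 changed 2 position(s).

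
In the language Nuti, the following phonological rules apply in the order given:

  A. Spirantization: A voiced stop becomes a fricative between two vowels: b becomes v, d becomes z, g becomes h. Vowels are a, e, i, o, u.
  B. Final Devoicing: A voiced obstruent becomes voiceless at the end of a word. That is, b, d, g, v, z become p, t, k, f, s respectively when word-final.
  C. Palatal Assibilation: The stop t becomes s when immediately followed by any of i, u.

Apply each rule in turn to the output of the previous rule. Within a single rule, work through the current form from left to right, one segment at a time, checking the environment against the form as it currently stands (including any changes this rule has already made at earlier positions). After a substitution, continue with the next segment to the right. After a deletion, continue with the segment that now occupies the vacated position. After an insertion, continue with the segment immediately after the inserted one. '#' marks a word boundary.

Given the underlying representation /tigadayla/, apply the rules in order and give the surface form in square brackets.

[sihazayla]

A Spirantization: [tigadayla] → [tihazayla]
B Final Devoicing: no change — [tihazayla]
C Palatal Assibilation: [tihazayla] → [sihazayla]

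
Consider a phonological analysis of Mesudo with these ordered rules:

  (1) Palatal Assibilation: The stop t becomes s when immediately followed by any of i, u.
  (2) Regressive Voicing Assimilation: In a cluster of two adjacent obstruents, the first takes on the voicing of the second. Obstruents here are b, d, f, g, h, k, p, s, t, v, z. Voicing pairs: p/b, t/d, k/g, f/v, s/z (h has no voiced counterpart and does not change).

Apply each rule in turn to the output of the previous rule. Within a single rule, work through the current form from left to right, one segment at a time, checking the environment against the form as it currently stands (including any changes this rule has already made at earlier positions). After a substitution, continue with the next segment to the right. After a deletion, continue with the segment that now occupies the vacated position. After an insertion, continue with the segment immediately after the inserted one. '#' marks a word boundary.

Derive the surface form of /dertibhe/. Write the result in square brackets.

[dersiphe]

(1) Palatal Assibilation: [dertibhe] → [dersibhe]
(2) Regressive Voicing Assimilation: [dersibhe] → [dersiphe]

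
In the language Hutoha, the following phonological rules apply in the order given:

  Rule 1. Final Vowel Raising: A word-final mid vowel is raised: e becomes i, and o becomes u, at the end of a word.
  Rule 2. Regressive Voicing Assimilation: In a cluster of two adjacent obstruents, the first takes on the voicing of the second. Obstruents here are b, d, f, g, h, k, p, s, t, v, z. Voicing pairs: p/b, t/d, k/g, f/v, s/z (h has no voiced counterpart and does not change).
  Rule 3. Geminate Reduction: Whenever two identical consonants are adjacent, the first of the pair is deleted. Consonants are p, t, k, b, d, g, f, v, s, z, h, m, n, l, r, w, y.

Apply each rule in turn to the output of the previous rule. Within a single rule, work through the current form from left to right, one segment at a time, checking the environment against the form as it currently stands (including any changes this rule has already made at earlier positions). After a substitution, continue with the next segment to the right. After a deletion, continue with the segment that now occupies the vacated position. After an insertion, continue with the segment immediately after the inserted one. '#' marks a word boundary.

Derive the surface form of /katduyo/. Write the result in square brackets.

[kaduyu]

Rule 1 Final Vowel Raising: [katduyo] → [katduyu]
Rule 2 Regressive Voicing Assimilation: [katduyu] → [kadduyu]
Rule 3 Geminate Reduction: [kadduyu] → [kaduyu]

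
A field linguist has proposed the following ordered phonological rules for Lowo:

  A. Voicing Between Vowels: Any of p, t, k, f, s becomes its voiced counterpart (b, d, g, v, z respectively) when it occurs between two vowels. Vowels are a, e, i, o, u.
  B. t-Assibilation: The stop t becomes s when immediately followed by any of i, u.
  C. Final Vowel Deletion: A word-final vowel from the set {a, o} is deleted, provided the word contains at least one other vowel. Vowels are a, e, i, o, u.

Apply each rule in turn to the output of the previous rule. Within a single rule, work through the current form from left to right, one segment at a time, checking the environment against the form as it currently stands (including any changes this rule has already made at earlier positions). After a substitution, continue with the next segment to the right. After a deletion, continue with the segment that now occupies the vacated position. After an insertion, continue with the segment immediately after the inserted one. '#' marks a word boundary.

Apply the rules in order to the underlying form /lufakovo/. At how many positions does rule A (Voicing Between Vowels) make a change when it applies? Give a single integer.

2

A Voicing Between Vowels: [lufakovo] → [luvagovo]
B t-Assibilation: no change — [luvagovo]
C Final Vowel Deletion: [luvagovo] → [luvagov]
Rule A changed 2 position(s).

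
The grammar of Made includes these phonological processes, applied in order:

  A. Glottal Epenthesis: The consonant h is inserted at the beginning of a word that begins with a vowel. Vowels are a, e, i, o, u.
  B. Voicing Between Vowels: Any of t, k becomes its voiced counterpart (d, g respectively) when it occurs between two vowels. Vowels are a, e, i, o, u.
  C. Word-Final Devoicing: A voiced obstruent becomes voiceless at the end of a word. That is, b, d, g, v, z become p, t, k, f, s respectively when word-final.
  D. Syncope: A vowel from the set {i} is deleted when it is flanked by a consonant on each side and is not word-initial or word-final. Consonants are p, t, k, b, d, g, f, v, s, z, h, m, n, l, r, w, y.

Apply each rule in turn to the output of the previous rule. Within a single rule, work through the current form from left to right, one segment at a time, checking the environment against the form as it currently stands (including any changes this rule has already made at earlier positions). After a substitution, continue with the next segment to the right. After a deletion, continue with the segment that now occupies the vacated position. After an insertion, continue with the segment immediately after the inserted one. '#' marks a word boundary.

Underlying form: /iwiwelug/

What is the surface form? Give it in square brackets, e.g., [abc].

[hwweluk]

A Glottal Epenthesis: [iwiwelug] → [hiwiwelug]
B Voicing Between Vowels: no change — [hiwiwelug]
C Word-Final Devoicing: [hiwiwelug] → [hiwiweluk]
D Syncope: [hiwiweluk] → [hwweluk]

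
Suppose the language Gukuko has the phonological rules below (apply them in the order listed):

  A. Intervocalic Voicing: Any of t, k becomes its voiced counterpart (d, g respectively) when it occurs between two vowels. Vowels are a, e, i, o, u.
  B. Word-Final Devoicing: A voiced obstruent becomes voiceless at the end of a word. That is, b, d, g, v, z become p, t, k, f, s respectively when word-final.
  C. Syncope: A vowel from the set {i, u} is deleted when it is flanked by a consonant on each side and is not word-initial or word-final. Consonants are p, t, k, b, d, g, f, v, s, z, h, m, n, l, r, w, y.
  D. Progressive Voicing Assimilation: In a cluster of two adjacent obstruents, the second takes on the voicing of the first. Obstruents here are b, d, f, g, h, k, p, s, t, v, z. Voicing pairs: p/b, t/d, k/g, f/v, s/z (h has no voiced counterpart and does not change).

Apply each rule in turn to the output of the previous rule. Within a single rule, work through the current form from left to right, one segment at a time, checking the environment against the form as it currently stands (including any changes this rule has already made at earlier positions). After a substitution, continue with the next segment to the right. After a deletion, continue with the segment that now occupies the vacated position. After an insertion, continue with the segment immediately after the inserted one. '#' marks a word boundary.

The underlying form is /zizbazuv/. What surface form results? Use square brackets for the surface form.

A Intervocalic Voicing: no change — [zizbazuv]
B Word-Final Devoicing: [zizbazuv] → [zizbazuf]
C Syncope: [zizbazuf] → [zzbazf]
D Progressive Voicing Assimilation: [zzbazf] → [zzbazv]

[zzbazv]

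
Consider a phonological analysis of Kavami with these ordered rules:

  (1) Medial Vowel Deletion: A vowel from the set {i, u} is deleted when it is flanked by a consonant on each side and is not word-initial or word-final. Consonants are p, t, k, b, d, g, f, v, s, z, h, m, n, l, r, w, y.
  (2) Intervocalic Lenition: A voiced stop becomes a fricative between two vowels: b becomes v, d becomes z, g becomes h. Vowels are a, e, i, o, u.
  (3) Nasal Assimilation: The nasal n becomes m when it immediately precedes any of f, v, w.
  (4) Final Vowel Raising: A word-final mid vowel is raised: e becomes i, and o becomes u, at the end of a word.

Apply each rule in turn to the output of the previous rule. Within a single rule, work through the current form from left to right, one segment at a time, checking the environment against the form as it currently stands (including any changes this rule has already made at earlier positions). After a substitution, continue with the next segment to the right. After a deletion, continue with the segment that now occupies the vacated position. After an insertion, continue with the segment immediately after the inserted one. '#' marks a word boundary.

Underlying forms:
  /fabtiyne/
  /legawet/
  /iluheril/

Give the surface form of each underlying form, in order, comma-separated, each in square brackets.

/fabtiyne/:
  (1) Medial Vowel Deletion: [fabtiyne] → [fabtyne]
  (2) Intervocalic Lenition: no change — [fabtyne]
  (3) Nasal Assimilation: no change — [fabtyne]
  (4) Final Vowel Raising: [fabtyne] → [fabtyni]
/legawet/:
  (1) Medial Vowel Deletion: no change — [legawet]
  (2) Intervocalic Lenition: [legawet] → [lehawet]
  (3) Nasal Assimilation: no change — [lehawet]
  (4) Final Vowel Raising: no change — [lehawet]
/iluheril/:
  (1) Medial Vowel Deletion: [iluheril] → [ilherl]
  (2) Intervocalic Lenition: no change — [ilherl]
  (3) Nasal Assimilation: no change — [ilherl]
  (4) Final Vowel Raising: no change — [ilherl]

[fabtyni], [lehawet], [ilherl]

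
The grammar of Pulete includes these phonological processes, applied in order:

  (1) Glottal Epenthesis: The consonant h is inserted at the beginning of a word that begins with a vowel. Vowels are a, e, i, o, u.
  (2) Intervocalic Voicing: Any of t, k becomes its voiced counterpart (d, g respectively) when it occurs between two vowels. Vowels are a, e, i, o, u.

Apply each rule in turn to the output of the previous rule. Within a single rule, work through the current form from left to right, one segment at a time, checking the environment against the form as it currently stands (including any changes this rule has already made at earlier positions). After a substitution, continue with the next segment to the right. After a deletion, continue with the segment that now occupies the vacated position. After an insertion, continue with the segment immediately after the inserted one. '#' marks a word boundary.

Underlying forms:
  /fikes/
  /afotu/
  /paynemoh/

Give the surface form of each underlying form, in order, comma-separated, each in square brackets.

/fikes/:
  (1) Glottal Epenthesis: no change — [fikes]
  (2) Intervocalic Voicing: [fikes] → [figes]
/afotu/:
  (1) Glottal Epenthesis: [afotu] → [hafotu]
  (2) Intervocalic Voicing: [hafotu] → [hafodu]
/paynemoh/:
  (1) Glottal Epenthesis: no change — [paynemoh]
  (2) Intervocalic Voicing: no change — [paynemoh]

[figes], [hafodu], [paynemoh]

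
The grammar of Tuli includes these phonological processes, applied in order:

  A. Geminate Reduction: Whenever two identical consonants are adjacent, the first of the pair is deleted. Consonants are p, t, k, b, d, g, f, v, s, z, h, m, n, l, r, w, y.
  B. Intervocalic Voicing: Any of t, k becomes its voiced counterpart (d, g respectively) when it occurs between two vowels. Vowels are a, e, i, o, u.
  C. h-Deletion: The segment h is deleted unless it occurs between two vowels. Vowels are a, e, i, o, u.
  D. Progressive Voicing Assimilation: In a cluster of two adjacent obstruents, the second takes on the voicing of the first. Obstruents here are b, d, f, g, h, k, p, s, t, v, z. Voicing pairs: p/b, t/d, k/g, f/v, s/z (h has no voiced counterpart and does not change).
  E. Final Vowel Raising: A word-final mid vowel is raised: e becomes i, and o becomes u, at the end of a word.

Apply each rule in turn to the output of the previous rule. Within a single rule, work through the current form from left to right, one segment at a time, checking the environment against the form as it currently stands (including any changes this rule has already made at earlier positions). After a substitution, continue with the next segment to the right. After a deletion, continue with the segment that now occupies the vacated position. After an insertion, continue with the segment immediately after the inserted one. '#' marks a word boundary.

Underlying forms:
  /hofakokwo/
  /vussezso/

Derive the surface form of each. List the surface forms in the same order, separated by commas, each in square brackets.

[ofagokwu], [vusezzu]

/hofakokwo/:
  A Geminate Reduction: no change — [hofakokwo]
  B Intervocalic Voicing: [hofakokwo] → [hofagokwo]
  C h-Deletion: [hofagokwo] → [ofagokwo]
  D Progressive Voicing Assimilation: no change — [ofagokwo]
  E Final Vowel Raising: [ofagokwo] → [ofagokwu]
/vussezso/:
  A Geminate Reduction: [vussezso] → [vusezso]
  B Intervocalic Voicing: no change — [vusezso]
  C h-Deletion: no change — [vusezso]
  D Progressive Voicing Assimilation: [vusezso] → [vusezzo]
  E Final Vowel Raising: [vusezzo] → [vusezzu]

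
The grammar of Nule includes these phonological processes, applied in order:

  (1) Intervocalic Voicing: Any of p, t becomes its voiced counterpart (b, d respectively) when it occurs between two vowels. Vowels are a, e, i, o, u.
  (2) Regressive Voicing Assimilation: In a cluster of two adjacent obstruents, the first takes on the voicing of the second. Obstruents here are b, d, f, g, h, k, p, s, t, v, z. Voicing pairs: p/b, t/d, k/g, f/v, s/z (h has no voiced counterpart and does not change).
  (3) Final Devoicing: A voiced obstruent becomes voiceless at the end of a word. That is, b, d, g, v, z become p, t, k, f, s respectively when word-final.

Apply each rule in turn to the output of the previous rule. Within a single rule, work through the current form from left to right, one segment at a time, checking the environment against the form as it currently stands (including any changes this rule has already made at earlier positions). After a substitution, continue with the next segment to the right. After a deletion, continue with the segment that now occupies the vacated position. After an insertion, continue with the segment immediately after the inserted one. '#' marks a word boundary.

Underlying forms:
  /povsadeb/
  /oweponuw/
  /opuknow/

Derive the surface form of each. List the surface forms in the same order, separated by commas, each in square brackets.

[pofsadep], [owebonuw], [obuknow]

/povsadeb/:
  (1) Intervocalic Voicing: no change — [povsadeb]
  (2) Regressive Voicing Assimilation: [povsadeb] → [pofsadeb]
  (3) Final Devoicing: [pofsadeb] → [pofsadep]
/oweponuw/:
  (1) Intervocalic Voicing: [oweponuw] → [owebonuw]
  (2) Regressive Voicing Assimilation: no change — [owebonuw]
  (3) Final Devoicing: no change — [owebonuw]
/opuknow/:
  (1) Intervocalic Voicing: [opuknow] → [obuknow]
  (2) Regressive Voicing Assimilation: no change — [obuknow]
  (3) Final Devoicing: no change — [obuknow]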